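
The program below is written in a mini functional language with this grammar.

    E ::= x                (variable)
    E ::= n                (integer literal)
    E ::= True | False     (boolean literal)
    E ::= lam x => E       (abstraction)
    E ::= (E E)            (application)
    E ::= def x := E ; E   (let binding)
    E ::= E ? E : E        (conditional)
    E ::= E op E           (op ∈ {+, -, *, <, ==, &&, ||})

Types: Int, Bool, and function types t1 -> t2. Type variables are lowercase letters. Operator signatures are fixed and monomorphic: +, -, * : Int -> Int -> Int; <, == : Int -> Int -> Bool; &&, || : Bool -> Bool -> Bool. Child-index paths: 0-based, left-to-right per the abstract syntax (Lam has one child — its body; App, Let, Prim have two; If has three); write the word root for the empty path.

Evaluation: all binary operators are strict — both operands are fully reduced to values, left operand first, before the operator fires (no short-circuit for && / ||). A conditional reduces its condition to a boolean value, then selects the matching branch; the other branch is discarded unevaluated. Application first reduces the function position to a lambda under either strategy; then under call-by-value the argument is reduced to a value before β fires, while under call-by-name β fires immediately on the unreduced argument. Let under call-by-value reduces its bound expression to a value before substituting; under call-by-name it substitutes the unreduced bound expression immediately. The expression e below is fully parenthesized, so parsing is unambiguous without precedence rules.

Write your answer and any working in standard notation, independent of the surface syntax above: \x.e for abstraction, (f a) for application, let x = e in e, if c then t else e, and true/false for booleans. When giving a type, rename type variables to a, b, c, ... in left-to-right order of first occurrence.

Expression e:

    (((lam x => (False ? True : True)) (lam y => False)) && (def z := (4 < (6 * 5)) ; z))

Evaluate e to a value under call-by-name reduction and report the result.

Derivation:
step 0: (((\x.(if false then true else true)) (\y.false)) && (let z = (4 < (6 * 5)) in z))
step 1: [beta@0] ((if false then true else true) && (let z = (4 < (6 * 5)) in z))
step 2: [if@0] (true && (let z = (4 < (6 * 5)) in z))
step 3: [let@1] (true && (4 < (6 * 5)))
step 4: [delta@1.1] (true && (4 < 30))
step 5: [delta@1] (true && true)
step 6: [delta@root] true

Answer: true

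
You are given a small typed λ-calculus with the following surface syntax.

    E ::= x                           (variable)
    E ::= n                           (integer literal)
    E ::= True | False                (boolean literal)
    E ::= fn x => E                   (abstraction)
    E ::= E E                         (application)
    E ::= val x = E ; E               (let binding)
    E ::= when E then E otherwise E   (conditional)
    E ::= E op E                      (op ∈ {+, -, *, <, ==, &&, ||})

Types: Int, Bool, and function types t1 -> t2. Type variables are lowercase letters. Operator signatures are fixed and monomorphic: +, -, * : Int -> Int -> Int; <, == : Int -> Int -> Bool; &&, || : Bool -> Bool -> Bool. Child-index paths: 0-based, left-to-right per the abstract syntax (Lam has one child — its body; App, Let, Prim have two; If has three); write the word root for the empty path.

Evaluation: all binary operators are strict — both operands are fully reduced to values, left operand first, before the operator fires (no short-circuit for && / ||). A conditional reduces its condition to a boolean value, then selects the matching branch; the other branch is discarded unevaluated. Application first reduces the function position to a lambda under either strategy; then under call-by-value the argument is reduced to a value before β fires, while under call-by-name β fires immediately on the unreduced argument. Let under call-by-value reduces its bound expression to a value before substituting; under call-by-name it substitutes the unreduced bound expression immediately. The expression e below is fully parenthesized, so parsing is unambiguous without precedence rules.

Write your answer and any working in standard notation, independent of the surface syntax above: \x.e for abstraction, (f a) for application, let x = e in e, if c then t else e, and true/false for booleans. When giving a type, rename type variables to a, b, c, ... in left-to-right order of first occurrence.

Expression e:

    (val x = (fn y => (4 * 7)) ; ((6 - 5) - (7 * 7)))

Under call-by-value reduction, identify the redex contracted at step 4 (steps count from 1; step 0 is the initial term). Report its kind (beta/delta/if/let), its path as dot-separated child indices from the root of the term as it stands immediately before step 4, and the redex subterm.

Answer: delta at root : (1 - 49)

Trace:
step 0: (let x = (\y.(4 * 7)) in ((6 - 5) - (7 * 7)))
step 1: [let@root] ((6 - 5) - (7 * 7))
step 2: [delta@0] (1 - (7 * 7))
step 3: [delta@1] (1 - 49)
step 4: [delta@root] -48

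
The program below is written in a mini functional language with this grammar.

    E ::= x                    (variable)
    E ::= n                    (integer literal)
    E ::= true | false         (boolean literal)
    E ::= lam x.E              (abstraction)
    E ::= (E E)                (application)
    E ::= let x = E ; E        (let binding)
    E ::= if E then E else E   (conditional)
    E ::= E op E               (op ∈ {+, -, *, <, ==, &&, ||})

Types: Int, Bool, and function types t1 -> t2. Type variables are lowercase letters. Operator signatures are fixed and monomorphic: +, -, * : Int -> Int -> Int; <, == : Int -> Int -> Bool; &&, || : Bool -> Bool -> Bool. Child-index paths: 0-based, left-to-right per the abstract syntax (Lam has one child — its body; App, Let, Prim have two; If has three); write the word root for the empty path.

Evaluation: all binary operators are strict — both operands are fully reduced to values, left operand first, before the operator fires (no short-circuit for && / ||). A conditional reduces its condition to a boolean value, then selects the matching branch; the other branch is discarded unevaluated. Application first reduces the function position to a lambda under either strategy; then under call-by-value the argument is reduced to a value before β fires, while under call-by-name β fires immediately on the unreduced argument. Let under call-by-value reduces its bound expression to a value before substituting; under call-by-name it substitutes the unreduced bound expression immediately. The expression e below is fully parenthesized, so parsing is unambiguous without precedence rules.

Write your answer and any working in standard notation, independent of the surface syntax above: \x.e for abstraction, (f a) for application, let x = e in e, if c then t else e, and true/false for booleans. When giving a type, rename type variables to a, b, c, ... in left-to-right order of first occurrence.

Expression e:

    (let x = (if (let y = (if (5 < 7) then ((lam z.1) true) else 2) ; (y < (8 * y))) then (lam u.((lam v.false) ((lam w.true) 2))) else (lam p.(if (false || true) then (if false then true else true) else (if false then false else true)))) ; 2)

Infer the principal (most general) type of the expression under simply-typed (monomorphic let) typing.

Answer: Int

Trace:
  unify Int ~ Int
  unify Int ~ Int
  unify Bool ~ Bool
\z._ : a -> Int
  unify a -> Int ~ Bool -> b
  unify a ~ Bool
  unify Int ~ b
_ _ : Int
  unify Int ~ Int
let y : Int
y : Int
  unify Int ~ Int
  unify Int ~ Int
y : Int
  unify Int ~ Int
  unify Int ~ Int
  unify Bool ~ Bool
\v._ : d -> Bool
\w._ : e -> Bool
  unify e -> Bool ~ Int -> f
  unify e ~ Int
  unify Bool ~ f
_ _ : Bool
  unify d -> Bool ~ Bool -> g
  unify d ~ Bool
  unify Bool ~ g
_ _ : Bool
\u._ : c -> Bool
  unify Bool ~ Bool
  unify Bool ~ Bool
  unify Bool ~ Bool
  unify Bool ~ Bool
  unify Bool ~ Bool
  unify Bool ~ Bool
  unify Bool ~ Bool
  unify Bool ~ Bool
\p._ : h -> Bool
  unify c -> Bool ~ h -> Bool
  unify c ~ h
  unify Bool ~ Bool
let x : h -> Bool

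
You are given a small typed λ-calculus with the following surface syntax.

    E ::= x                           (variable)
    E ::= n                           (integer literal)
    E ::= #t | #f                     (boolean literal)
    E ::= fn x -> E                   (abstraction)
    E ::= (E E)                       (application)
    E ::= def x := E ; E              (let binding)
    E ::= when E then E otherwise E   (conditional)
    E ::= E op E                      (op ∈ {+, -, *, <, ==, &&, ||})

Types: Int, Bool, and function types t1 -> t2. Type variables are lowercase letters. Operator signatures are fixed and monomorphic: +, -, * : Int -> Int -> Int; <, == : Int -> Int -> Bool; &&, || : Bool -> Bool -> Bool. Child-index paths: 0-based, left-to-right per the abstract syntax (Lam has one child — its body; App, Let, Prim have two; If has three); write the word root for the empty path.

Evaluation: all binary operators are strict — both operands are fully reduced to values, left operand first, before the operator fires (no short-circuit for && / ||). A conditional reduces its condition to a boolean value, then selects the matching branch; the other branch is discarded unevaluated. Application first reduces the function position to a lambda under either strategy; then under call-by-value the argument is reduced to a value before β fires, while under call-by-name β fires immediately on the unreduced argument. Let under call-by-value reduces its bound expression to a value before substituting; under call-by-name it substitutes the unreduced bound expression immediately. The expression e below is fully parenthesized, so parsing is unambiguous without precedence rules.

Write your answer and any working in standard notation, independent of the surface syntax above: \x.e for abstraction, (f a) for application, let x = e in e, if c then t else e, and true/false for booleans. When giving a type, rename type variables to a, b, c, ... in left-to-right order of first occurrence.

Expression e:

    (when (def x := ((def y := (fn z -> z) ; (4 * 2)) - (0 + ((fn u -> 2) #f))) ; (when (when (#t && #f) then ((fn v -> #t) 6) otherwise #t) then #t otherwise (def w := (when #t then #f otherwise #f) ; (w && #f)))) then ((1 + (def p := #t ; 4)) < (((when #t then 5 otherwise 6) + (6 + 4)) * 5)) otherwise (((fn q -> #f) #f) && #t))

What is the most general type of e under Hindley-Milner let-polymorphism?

Answer: Bool

Trace:
z : a
\z._ : a -> a
let y : forall. a -> a
  unify Int ~ Int
  unify Int ~ Int
  unify Int ~ Int
  unify Int ~ Int
\u._ : b -> Int
  unify b -> Int ~ Bool -> c
  unify b ~ Bool
  unify Int ~ c
_ _ : Int
  unify Int ~ Int
  unify Int ~ Int
let x : Int
  unify Bool ~ Bool
  unify Bool ~ Bool
  unify Bool ~ Bool
\v._ : d -> Bool
  unify d -> Bool ~ Int -> e
  unify d ~ Int
  unify Bool ~ e
_ _ : Bool
  unify Bool ~ Bool
  unify Bool ~ Bool
  unify Bool ~ Bool
  unify Bool ~ Bool
let w : Bool
w : Bool
  unify Bool ~ Bool
  unify Bool ~ Bool
  unify Bool ~ Bool
  unify Bool ~ Bool
  unify Int ~ Int
let p : Bool
  unify Int ~ Int
  unify Int ~ Int
  unify Bool ~ Bool
  unify Int ~ Int
  unify Int ~ Int
  unify Int ~ Int
  unify Int ~ Int
  unify Int ~ Int
  unify Int ~ Int
  unify Int ~ Int
  unify Int ~ Int
\q._ : f -> Bool
  unify f -> Bool ~ Bool -> g
  unify f ~ Bool
  unify Bool ~ g
_ _ : Bool
  unify Bool ~ Bool
  unify Bool ~ Bool
  unify Bool ~ Bool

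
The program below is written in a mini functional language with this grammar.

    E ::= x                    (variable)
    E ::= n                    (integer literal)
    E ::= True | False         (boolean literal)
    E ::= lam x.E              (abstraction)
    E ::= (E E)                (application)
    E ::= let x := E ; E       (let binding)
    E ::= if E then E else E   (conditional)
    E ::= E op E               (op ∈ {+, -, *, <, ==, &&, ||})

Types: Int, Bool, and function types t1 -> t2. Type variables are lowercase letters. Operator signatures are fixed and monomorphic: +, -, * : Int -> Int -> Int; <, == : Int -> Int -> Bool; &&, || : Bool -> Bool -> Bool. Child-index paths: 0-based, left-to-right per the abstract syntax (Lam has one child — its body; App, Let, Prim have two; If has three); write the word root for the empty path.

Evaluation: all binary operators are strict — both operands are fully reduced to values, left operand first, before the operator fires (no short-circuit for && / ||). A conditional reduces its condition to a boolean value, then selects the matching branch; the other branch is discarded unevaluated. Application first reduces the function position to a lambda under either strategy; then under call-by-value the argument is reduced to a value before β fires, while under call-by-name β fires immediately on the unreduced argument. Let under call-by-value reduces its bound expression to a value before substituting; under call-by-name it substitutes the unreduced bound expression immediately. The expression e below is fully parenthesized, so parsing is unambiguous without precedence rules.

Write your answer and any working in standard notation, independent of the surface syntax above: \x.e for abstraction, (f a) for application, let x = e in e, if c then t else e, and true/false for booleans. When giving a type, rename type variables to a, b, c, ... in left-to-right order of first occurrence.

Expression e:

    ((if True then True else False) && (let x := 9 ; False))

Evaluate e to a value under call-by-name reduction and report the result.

Derivation:
step 0: ((if true then true else false) && (let x = 9 in false))
step 1: [if@0] (true && (let x = 9 in false))
step 2: [let@1] (true && false)
step 3: [delta@root] false

Answer: false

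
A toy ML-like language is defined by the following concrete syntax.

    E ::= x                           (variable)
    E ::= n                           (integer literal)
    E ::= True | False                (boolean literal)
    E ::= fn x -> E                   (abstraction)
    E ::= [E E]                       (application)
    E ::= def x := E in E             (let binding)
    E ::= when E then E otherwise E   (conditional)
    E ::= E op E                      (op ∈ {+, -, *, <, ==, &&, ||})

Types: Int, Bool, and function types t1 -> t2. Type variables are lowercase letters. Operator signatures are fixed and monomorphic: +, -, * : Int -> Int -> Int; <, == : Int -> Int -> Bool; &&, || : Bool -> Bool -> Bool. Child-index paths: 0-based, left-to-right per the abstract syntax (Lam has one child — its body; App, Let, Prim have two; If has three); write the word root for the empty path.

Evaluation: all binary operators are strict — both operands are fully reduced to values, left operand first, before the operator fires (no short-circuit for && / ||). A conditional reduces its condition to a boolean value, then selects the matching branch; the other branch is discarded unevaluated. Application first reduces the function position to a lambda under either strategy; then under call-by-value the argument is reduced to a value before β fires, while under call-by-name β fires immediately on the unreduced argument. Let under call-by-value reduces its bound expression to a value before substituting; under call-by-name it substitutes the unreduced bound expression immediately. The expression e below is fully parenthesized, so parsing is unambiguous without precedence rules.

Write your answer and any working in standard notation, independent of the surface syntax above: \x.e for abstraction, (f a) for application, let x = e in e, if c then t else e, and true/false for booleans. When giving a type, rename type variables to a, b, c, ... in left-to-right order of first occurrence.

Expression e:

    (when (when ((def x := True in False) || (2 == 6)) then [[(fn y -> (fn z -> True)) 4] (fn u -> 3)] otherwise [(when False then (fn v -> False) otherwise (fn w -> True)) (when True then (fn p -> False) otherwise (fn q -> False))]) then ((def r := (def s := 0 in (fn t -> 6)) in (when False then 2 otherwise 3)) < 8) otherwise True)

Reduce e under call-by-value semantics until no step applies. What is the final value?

Working:
step 0: (if (if ((let x = true in false) || (2 == 6)) then (((\y.(\z.true)) 4) (\u.3)) else ((if false then (\v.false) else (\w.true)) (if true then (\p.false) else (\q.false)))) then ((let r = (let s = 0 in (\t.6)) in (if false then 2 else 3)) < 8) else true)
step 1: [let@0.0.0] (if (if (false || (2 == 6)) then (((\y.(\z.true)) 4) (\u.3)) else ((if false then (\v.false) else (\w.true)) (if true then (\p.false) else (\q.false)))) then ((let r = (let s = 0 in (\t.6)) in (if false then 2 else 3)) < 8) else true)
step 2: [delta@0.0.1] (if (if (false || false) then (((\y.(\z.true)) 4) (\u.3)) else ((if false then (\v.false) else (\w.true)) (if true then (\p.false) else (\q.false)))) then ((let r = (let s = 0 in (\t.6)) in (if false then 2 else 3)) < 8) else true)
step 3: [delta@0.0] (if (if false then (((\y.(\z.true)) 4) (\u.3)) else ((if false then (\v.false) else (\w.true)) (if true then (\p.false) else (\q.false)))) then ((let r = (let s = 0 in (\t.6)) in (if false then 2 else 3)) < 8) else true)
step 4: [if@0] (if ((if false then (\v.false) else (\w.true)) (if true then (\p.false) else (\q.false))) then ((let r = (let s = 0 in (\t.6)) in (if false then 2 else 3)) < 8) else true)
step 5: [if@0.0] (if ((\w.true) (if true then (\p.false) else (\q.false))) then ((let r = (let s = 0 in (\t.6)) in (if false then 2 else 3)) < 8) else true)
step 6: [if@0.1] (if ((\w.true) (\p.false)) then ((let r = (let s = 0 in (\t.6)) in (if false then 2 else 3)) < 8) else true)
step 7: [beta@0] (if true then ((let r = (let s = 0 in (\t.6)) in (if false then 2 else 3)) < 8) else true)
step 8: [if@root] ((let r = (let s = 0 in (\t.6)) in (if false then 2 else 3)) < 8)
step 9: [let@0.0] ((let r = (\t.6) in (if false then 2 else 3)) < 8)
step 10: [let@0] ((if false then 2 else 3) < 8)
step 11: [if@0] (3 < 8)
step 12: [delta@root] true

Answer: true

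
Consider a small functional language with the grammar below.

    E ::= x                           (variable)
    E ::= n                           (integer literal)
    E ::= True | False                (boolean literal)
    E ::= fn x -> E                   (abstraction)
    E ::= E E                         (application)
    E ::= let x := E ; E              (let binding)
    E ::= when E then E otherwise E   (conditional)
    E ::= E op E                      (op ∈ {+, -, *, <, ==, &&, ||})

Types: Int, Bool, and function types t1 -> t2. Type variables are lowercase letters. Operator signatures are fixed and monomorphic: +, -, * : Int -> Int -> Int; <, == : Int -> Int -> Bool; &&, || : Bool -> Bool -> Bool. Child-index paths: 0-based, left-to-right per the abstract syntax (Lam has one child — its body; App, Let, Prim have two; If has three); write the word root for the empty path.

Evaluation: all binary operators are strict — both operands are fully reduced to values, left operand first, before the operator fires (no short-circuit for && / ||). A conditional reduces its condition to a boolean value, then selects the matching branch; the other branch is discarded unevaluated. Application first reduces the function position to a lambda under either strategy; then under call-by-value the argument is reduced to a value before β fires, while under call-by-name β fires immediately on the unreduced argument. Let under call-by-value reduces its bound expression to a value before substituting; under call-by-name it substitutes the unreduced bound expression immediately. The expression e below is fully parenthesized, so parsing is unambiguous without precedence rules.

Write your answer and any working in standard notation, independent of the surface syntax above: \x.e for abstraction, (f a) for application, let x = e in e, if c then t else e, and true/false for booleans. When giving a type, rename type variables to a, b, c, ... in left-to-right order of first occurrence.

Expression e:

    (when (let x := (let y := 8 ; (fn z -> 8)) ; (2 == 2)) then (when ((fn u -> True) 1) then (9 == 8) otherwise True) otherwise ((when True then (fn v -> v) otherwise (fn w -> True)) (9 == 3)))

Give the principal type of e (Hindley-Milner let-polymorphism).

Answer: Bool

Derivation:
let y : Int
\z._ : a -> Int
let x : forall. a -> Int
  unify Int ~ Int
  unify Int ~ Int
  unify Bool ~ Bool
\u._ : b -> Bool
  unify b -> Bool ~ Int -> c
  unify b ~ Int
  unify Bool ~ c
_ _ : Bool
  unify Bool ~ Bool
  unify Int ~ Int
  unify Int ~ Int
  unify Bool ~ Bool
  unify Bool ~ Bool
v : d
\v._ : d -> d
\w._ : e -> Bool
  unify d -> d ~ e -> Bool
  unify d ~ e
  unify e ~ Bool
  unify Int ~ Int
  unify Int ~ Int
  unify Bool -> Bool ~ Bool -> f
  unify Bool ~ Bool
  unify Bool ~ f
_ _ : Bool
  unify Bool ~ Bool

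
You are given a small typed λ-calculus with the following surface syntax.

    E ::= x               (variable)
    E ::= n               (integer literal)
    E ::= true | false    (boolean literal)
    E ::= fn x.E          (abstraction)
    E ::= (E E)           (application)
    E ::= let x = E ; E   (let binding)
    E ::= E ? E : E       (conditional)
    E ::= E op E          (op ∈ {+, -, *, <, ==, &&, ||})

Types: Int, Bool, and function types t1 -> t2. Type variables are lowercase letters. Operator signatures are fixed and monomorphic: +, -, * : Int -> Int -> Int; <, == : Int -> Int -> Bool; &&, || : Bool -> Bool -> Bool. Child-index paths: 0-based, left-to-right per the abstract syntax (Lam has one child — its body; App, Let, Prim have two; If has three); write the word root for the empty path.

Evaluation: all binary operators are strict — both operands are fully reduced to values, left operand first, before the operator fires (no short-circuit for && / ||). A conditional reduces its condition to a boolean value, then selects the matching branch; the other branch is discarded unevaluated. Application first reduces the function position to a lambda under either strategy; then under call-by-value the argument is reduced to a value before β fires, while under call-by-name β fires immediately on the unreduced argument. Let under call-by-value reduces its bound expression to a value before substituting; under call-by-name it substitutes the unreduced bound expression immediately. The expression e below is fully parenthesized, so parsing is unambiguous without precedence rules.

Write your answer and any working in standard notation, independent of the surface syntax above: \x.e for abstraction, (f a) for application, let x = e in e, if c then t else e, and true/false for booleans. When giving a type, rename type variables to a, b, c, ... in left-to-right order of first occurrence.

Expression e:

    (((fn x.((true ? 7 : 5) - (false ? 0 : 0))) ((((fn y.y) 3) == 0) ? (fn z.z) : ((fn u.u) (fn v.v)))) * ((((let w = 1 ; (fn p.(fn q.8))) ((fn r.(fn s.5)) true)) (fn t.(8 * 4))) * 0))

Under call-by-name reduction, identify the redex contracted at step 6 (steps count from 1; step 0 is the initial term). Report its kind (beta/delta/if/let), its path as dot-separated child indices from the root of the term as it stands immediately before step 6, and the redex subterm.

Answer: beta at 1.0.0 : ((\p.(\q.8)) ((\r.(\s.5)) true))

Trace:
step 0: (((\x.((if true then 7 else 5) - (if false then 0 else 0))) (if (((\y.y) 3) == 0) then (\z.z) else ((\u.u) (\v.v)))) * ((((let w = 1 in (\p.(\q.8))) ((\r.(\s.5)) true)) (\t.(8 * 4))) * 0))
step 1: [beta@0] (((if true then 7 else 5) - (if false then 0 else 0)) * ((((let w = 1 in (\p.(\q.8))) ((\r.(\s.5)) true)) (\t.(8 * 4))) * 0))
step 2: [if@0.0] ((7 - (if false then 0 else 0)) * ((((let w = 1 in (\p.(\q.8))) ((\r.(\s.5)) true)) (\t.(8 * 4))) * 0))
step 3: [if@0.1] ((7 - 0) * ((((let w = 1 in (\p.(\q.8))) ((\r.(\s.5)) true)) (\t.(8 * 4))) * 0))
step 4: [delta@0] (7 * ((((let w = 1 in (\p.(\q.8))) ((\r.(\s.5)) true)) (\t.(8 * 4))) * 0))
step 5: [let@1.0.0.0] (7 * ((((\p.(\q.8)) ((\r.(\s.5)) true)) (\t.(8 * 4))) * 0))
step 6: [beta@1.0.0] (7 * (((\q.8) (\t.(8 * 4))) * 0))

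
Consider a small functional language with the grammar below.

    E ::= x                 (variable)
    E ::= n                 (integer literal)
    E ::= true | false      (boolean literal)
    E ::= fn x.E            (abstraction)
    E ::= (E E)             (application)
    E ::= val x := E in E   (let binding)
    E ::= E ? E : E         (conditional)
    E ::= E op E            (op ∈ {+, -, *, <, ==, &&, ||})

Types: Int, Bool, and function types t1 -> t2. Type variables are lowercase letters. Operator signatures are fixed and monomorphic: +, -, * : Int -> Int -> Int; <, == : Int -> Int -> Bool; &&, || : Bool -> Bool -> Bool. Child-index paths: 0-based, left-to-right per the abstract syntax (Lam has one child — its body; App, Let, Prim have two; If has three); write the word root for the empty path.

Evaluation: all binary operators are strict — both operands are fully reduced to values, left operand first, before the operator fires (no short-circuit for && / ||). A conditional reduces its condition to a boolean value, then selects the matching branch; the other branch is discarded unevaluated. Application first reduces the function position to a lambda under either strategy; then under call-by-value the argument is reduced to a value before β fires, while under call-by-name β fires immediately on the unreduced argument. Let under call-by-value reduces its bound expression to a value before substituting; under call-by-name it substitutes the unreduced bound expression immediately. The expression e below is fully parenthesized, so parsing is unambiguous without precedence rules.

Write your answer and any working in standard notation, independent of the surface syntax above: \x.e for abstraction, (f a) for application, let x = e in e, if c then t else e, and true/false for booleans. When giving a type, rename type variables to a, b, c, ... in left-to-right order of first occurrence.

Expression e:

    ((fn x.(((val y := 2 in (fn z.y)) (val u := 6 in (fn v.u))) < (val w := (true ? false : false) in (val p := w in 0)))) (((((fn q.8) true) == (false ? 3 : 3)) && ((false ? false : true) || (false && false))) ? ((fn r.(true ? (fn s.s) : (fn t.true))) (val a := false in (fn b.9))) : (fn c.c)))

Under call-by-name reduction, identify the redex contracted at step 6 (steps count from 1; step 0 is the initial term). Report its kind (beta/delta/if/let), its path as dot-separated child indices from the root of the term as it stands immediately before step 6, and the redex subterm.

Trace:
step 0: ((\x.(((let y = 2 in (\z.y)) (let u = 6 in (\v.u))) < (let w = (if true then false else false) in (let p = w in 0)))) (if ((((\q.8) true) == (if false then 3 else 3)) && ((if false then false else true) || (false && false))) then ((\r.(if true then (\s.s) else (\t.true))) (let a = false in (\b.9))) else (\c.c)))
step 1: [beta@root] (((let y = 2 in (\z.y)) (let u = 6 in (\v.u))) < (let w = (if true then false else false) in (let p = w in 0)))
step 2: [let@0.0] (((\z.2) (let u = 6 in (\v.u))) < (let w = (if true then false else false) in (let p = w in 0)))
step 3: [beta@0] (2 < (let w = (if true then false else false) in (let p = w in 0)))
step 4: [let@1] (2 < (let p = (if true then false else false) in 0))
step 5: [let@1] (2 < 0)
step 6: [delta@root] false

Answer: delta at root : (2 < 0)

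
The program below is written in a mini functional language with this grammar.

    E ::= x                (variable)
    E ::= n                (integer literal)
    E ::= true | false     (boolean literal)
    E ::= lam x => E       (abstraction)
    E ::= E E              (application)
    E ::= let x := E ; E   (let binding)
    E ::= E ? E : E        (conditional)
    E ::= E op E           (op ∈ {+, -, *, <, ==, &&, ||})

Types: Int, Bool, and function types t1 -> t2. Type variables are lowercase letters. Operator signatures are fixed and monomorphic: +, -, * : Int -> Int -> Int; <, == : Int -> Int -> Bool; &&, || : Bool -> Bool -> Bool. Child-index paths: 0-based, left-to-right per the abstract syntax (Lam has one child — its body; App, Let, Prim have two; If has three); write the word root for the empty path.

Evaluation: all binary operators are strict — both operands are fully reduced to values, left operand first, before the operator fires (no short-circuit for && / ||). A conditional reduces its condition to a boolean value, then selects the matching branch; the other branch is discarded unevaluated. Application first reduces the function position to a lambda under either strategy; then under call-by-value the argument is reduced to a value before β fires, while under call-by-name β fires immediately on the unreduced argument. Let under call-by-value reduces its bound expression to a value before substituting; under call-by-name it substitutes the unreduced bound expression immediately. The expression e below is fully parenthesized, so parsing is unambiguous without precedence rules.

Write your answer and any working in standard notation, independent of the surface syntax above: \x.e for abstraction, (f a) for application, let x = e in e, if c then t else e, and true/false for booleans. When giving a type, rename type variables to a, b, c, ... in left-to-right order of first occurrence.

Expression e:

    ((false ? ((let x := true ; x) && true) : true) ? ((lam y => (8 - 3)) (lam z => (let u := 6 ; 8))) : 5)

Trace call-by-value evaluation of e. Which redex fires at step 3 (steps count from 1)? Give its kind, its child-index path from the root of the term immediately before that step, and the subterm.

Answer: beta at root : ((\y.(8 - 3)) (\z.(let u = 6 in 8)))

Derivation:
step 0: (if (if false then ((let x = true in x) && true) else true) then ((\y.(8 - 3)) (\z.(let u = 6 in 8))) else 5)
step 1: [if@0] (if true then ((\y.(8 - 3)) (\z.(let u = 6 in 8))) else 5)
step 2: [if@root] ((\y.(8 - 3)) (\z.(let u = 6 in 8)))
step 3: [beta@root] (8 - 3)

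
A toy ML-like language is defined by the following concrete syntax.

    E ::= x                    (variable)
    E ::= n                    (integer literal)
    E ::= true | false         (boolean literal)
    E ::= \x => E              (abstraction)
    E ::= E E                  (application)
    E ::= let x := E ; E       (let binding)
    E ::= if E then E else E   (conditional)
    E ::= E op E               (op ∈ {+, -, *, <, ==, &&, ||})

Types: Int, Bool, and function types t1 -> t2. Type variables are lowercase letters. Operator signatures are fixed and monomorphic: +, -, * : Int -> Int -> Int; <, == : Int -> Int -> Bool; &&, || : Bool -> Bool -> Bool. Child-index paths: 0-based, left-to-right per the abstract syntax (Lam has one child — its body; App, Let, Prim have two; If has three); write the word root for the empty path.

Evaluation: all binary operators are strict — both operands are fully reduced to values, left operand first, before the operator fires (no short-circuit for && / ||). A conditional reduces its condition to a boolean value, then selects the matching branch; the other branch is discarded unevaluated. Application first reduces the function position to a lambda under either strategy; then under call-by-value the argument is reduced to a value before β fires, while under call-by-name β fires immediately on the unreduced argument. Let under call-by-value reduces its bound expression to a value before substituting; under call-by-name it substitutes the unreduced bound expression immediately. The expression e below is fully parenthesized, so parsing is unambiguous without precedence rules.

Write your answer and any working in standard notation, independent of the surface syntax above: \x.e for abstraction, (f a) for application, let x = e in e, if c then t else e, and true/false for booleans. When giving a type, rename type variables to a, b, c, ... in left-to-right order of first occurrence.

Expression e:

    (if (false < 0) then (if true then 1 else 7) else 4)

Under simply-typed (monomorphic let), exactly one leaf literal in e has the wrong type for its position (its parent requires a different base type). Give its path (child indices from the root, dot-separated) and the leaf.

Derivation:
  unify Bool ~ Int
  FAIL: mismatch Bool ~ Int

Answer: 0.0 : false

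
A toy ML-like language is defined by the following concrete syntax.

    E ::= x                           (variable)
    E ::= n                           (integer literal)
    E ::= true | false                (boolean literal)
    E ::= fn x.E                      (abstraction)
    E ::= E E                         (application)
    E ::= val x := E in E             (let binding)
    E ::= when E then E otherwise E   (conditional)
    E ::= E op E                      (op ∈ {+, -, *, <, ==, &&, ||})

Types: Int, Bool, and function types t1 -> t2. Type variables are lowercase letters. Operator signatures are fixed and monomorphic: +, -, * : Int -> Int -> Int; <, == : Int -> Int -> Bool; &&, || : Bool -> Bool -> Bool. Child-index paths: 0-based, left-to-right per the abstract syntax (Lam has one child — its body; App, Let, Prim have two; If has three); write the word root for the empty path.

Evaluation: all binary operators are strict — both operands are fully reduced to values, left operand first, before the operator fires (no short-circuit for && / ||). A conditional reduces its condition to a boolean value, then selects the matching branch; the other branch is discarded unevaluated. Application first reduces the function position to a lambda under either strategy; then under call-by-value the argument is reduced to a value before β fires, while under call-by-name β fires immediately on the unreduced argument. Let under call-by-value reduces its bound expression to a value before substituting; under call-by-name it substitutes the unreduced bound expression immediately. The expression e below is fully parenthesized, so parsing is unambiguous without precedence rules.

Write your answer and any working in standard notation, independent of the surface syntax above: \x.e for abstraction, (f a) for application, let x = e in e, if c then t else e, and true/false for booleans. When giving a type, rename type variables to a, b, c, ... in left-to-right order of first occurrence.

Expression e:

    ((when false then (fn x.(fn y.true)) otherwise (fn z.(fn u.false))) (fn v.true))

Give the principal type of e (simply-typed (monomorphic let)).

Answer: a -> Bool

Derivation:
  unify Bool ~ Bool
\y._ : b -> Bool
\x._ : a -> b -> Bool
\u._ : d -> Bool
\z._ : c -> d -> Bool
  unify a -> b -> Bool ~ c -> d -> Bool
  unify a ~ c
  unify b -> Bool ~ d -> Bool
  unify b ~ d
  unify Bool ~ Bool
\v._ : e -> Bool
  unify c -> d -> Bool ~ (e -> Bool) -> f
  unify c ~ e -> Bool
  unify d -> Bool ~ f
_ _ : d -> Bool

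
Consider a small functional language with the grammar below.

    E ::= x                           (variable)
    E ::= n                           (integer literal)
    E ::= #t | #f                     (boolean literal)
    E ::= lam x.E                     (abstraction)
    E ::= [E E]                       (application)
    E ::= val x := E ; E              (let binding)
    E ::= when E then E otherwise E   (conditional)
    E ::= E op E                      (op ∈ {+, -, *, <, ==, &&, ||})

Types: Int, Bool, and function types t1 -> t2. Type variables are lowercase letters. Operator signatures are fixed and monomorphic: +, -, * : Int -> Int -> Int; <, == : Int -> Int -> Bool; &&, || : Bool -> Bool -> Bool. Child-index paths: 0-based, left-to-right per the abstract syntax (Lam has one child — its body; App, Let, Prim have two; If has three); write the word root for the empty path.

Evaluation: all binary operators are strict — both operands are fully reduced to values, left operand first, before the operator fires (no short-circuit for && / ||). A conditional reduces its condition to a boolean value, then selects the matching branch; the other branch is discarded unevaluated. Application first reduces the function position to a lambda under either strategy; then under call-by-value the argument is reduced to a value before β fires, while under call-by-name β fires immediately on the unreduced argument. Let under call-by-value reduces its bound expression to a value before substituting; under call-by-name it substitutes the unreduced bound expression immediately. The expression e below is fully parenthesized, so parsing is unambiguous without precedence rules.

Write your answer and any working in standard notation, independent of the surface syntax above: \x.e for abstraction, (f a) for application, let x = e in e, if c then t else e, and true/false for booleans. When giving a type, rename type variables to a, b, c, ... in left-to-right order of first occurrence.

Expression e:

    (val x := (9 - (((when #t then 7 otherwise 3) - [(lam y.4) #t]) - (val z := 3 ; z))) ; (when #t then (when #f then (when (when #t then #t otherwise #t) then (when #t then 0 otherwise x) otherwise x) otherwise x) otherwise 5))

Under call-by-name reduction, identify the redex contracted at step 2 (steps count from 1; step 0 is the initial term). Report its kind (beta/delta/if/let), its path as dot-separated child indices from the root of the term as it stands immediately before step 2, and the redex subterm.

Derivation:
step 0: (let x = (9 - (((if true then 7 else 3) - ((\y.4) true)) - (let z = 3 in z))) in (if true then (if false then (if (if true then true else true) then (if true then 0 else x) else x) else x) else 5))
step 1: [let@root] (if true then (if false then (if (if true then true else true) then (if true then 0 else (9 - (((if true then 7 else 3) - ((\y.4) true)) - (let z = 3 in z)))) else (9 - (((if true then 7 else 3) - ((\y.4) true)) - (let z = 3 in z)))) else (9 - (((if true then 7 else 3) - ((\y.4) true)) - (let z = 3 in z)))) else 5)
step 2: [if@root] (if false then (if (if true then true else true) then (if true then 0 else (9 - (((if true then 7 else 3) - ((\y.4) true)) - (let z = 3 in z)))) else (9 - (((if true then 7 else 3) - ((\y.4) true)) - (let z = 3 in z)))) else (9 - (((if true then 7 else 3) - ((\y.4) true)) - (let z = 3 in z))))

Answer: if at root : (if true then (if false then (if (if true then true else true) then (if true then 0 else (9 - (((if true then 7 else 3) - ((\y.4) true)) - (let z = 3 in z)))) else (9 - (((if true then 7 else 3) - ((\y.4) true)) - (let z = 3 in z)))) else (9 - (((if true then 7 else 3) - ((\y.4) true)) - (let z = 3 in z)))) else 5)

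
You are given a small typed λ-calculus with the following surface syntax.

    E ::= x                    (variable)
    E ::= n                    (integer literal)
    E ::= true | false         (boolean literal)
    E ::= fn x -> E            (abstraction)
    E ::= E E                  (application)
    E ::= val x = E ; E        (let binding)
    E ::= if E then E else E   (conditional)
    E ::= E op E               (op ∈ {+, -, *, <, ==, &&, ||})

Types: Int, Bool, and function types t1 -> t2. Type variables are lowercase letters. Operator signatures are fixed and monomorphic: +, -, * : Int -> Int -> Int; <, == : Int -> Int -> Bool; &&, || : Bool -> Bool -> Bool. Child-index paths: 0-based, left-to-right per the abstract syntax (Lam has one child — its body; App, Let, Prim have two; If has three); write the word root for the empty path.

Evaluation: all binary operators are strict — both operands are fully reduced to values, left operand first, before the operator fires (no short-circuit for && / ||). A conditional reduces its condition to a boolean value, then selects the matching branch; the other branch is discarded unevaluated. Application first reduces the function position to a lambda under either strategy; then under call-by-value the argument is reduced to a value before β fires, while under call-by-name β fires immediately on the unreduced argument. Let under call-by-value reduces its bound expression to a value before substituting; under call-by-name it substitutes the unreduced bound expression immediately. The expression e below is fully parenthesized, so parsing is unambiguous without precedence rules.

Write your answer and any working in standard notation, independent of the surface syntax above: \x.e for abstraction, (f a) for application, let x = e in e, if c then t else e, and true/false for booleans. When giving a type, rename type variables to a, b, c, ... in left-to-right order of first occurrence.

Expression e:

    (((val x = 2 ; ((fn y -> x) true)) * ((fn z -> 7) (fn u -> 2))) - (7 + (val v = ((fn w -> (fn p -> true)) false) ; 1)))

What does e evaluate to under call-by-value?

Answer: 6

Derivation:
step 0: (((let x = 2 in ((\y.x) true)) * ((\z.7) (\u.2))) - (7 + (let v = ((\w.(\p.true)) false) in 1)))
step 1: [let@0.0] ((((\y.2) true) * ((\z.7) (\u.2))) - (7 + (let v = ((\w.(\p.true)) false) in 1)))
step 2: [beta@0.0] ((2 * ((\z.7) (\u.2))) - (7 + (let v = ((\w.(\p.true)) false) in 1)))
step 3: [beta@0.1] ((2 * 7) - (7 + (let v = ((\w.(\p.true)) false) in 1)))
step 4: [delta@0] (14 - (7 + (let v = ((\w.(\p.true)) false) in 1)))
step 5: [beta@1.1.0] (14 - (7 + (let v = (\p.true) in 1)))
step 6: [let@1.1] (14 - (7 + 1))
step 7: [delta@1] (14 - 8)
step 8: [delta@root] 6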